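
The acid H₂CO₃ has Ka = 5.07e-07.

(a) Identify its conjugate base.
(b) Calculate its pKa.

(a) The conjugate base is formed by removing one H⁺ from H₂CO₃, giving HCO₃⁻. (b) pKa = -log(Ka) = -log(5.07e-07) = 6.29.

Conjugate base: HCO₃⁻; pK_a = 6.29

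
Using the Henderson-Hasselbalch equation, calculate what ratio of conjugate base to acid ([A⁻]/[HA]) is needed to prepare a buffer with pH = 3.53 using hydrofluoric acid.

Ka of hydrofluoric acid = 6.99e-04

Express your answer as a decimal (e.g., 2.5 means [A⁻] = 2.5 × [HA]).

pKa = -log(6.99e-04) = 3.1555. pH = pKa + log([A⁻]/[HA]), so log([A⁻]/[HA]) = pH − pKa = 3.53 − 3.1555 = 0.3745. [A⁻]/[HA] = 10^(0.3745) = 2.37

[A⁻]/[HA] = 2.37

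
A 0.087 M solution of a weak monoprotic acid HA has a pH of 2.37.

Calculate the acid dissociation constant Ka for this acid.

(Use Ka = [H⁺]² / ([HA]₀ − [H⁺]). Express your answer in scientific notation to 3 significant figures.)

[H⁺] = 10^(−pH) = 10^(−2.37) = 4.266e-03 M. For HA ⇌ H⁺ + A⁻, Ka = [H⁺][A⁻]/[HA] = [H⁺]² / ([HA]₀ − [H⁺]) = (4.266e-03)² / (0.087 − 4.266e-03) = 2.20e-04.

K_a = 2.20e-04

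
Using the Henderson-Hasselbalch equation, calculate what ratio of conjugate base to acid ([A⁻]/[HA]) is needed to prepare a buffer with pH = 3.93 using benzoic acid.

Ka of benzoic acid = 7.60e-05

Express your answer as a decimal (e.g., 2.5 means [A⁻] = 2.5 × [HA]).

pKa = -log(7.60e-05) = 4.1192. pH = pKa + log([A⁻]/[HA]), so log([A⁻]/[HA]) = pH − pKa = 3.93 − 4.1192 = -0.1892. [A⁻]/[HA] = 10^(-0.1892) = 0.647

[A⁻]/[HA] = 0.647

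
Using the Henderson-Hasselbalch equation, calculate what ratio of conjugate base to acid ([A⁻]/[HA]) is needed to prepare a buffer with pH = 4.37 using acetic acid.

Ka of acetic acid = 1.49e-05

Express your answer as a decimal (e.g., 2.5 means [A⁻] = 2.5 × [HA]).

pKa = -log(1.49e-05) = 4.8268. pH = pKa + log([A⁻]/[HA]), so log([A⁻]/[HA]) = pH − pKa = 4.37 − 4.8268 = -0.4568. [A⁻]/[HA] = 10^(-0.4568) = 0.349

[A⁻]/[HA] = 0.349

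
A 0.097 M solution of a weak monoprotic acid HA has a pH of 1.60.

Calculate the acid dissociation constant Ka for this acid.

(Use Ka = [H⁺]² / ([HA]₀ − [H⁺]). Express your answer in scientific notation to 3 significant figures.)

[H⁺] = 10^(−pH) = 10^(−1.60) = 2.512e-02 M. For HA ⇌ H⁺ + A⁻, Ka = [H⁺][A⁻]/[HA] = [H⁺]² / ([HA]₀ − [H⁺]) = (2.512e-02)² / (0.097 − 2.512e-02) = 8.78e-03.

K_a = 8.78e-03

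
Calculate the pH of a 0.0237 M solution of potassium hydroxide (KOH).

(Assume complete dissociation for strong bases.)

[OH⁻] = 0.0237 M for strong base. pOH = -log[OH⁻] = 1.63, pH = 14 - pOH

pH = 12.37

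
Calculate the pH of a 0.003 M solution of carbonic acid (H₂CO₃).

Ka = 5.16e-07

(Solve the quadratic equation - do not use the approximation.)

x² + Ka×x - Ka×C = 0. Using quadratic formula: [H⁺] = 3.9087e-05

pH = 4.41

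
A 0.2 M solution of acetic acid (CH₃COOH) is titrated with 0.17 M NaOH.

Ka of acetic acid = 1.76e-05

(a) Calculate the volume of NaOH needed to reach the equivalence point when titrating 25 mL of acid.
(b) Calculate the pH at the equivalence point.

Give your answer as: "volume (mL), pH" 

moles acid = 0.2 × 25/1000 = 0.005 mol; V_base = moles/0.17 × 1000 = 29.4 mL. At equivalence only the conjugate base is present: [A⁻] = 0.005/0.054 = 9.1892e-02 M. Kb = Kw/Ka = 5.68e-10; [OH⁻] = √(Kb × [A⁻]) = 7.2257e-06; pOH = 5.14; pH = 14 - pOH = 8.86.

V = 29.4 mL, pH = 8.86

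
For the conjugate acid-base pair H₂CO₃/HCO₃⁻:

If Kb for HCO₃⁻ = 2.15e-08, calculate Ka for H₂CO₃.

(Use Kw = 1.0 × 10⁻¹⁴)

For a conjugate pair Ka × Kb = Kw, so Ka = Kw/Kb = 1.0 × 10⁻¹⁴ / 2.15e-08 = 4.65e-07.

K_a = 4.65e-07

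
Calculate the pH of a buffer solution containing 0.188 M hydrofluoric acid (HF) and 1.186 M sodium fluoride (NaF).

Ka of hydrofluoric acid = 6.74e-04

pKa = -log(6.74e-04) = 3.17. pH = pKa + log([A⁻]/[HA]) = 3.17 + log(1.186/0.188)

pH = 3.97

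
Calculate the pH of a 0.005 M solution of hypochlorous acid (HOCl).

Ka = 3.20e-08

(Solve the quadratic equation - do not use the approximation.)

x² + Ka×x - Ka×C = 0. Using quadratic formula: [H⁺] = 1.2633e-05

pH = 4.90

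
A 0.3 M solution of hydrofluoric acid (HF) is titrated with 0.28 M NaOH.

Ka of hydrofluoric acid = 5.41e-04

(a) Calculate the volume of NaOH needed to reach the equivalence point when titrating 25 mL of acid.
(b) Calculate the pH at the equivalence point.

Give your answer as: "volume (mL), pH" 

moles acid = 0.3 × 25/1000 = 0.0075 mol; V_base = moles/0.28 × 1000 = 26.8 mL. At equivalence only the conjugate base is present: [A⁻] = 0.0075/0.052 = 1.4483e-01 M. Kb = Kw/Ka = 1.85e-11; [OH⁻] = √(Kb × [A⁻]) = 1.6362e-06; pOH = 5.79; pH = 14 - pOH = 8.21.

V = 26.8 mL, pH = 8.21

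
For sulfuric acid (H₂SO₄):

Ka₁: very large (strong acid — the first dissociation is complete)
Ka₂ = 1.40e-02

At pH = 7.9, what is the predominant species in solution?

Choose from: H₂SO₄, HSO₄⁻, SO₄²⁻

The first dissociation is complete, so H₂SO₄ itself is never the predominant species in water; pKa₂ = -log(1.40e-02) = 1.85. For a polyprotic acid the predominant species crosses at each pKa: below pKa_n the protonated form dominates, above it the deprotonated form does. At pH = 7.9, the predominant species is SO₄²⁻.

SO₄²⁻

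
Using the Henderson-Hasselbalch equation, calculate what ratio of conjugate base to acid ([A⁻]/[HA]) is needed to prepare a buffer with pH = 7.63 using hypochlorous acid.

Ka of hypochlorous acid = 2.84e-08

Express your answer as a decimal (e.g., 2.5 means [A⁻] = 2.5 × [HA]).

pKa = -log(2.84e-08) = 7.5467. pH = pKa + log([A⁻]/[HA]), so log([A⁻]/[HA]) = pH − pKa = 7.63 − 7.5467 = 0.0833. [A⁻]/[HA] = 10^(0.0833) = 1.21

[A⁻]/[HA] = 1.21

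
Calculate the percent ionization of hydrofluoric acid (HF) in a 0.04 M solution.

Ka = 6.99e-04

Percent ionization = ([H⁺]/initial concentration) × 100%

Using Ka equilibrium: x² + Ka×x - Ka×C = 0. Solving: [H⁺] = 4.9498e-03. Percent = (4.9498e-03/0.04) × 100

Percent ionization = 12.4%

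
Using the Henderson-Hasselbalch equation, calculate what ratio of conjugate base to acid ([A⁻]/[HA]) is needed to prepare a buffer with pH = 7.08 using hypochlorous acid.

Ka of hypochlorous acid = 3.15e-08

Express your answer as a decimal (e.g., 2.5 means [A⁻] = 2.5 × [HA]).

pKa = -log(3.15e-08) = 7.5017. pH = pKa + log([A⁻]/[HA]), so log([A⁻]/[HA]) = pH − pKa = 7.08 − 7.5017 = -0.4217. [A⁻]/[HA] = 10^(-0.4217) = 0.379

[A⁻]/[HA] = 0.379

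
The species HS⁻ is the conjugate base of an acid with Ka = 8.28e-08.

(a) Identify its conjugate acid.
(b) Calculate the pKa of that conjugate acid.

(a) The conjugate acid is formed by adding one H⁺ to HS⁻, giving H₂S. (b) pKa = -log(Ka) = -log(8.28e-08) = 7.08.

Conjugate acid: H₂S; pK_a = 7.08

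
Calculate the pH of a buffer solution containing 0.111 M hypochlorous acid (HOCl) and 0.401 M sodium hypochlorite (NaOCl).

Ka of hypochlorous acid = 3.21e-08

pKa = -log(3.21e-08) = 7.49. pH = pKa + log([A⁻]/[HA]) = 7.49 + log(0.401/0.111)

pH = 8.05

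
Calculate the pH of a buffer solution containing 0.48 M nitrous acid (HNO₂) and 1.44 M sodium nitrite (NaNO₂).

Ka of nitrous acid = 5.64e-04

pKa = -log(5.64e-04) = 3.25. pH = pKa + log([A⁻]/[HA]) = 3.25 + log(1.44/0.48)

pH = 3.73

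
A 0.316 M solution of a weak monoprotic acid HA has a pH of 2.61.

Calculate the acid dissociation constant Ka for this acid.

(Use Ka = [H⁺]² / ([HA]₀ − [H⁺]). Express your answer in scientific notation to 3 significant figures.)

[H⁺] = 10^(−pH) = 10^(−2.61) = 2.455e-03 M. For HA ⇌ H⁺ + A⁻, Ka = [H⁺][A⁻]/[HA] = [H⁺]² / ([HA]₀ − [H⁺]) = (2.455e-03)² / (0.316 − 2.455e-03) = 1.92e-05.

K_a = 1.92e-05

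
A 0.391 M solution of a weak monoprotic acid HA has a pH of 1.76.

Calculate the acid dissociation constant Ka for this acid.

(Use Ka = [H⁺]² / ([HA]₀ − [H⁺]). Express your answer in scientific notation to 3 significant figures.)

[H⁺] = 10^(−pH) = 10^(−1.76) = 1.738e-02 M. For HA ⇌ H⁺ + A⁻, Ka = [H⁺][A⁻]/[HA] = [H⁺]² / ([HA]₀ − [H⁺]) = (1.738e-02)² / (0.391 − 1.738e-02) = 8.08e-04.

K_a = 8.08e-04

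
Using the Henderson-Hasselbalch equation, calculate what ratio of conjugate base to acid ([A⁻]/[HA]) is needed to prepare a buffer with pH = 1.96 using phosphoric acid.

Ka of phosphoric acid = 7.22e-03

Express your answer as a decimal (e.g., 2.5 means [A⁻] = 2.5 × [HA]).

pKa = -log(7.22e-03) = 2.1415. pH = pKa + log([A⁻]/[HA]), so log([A⁻]/[HA]) = pH − pKa = 1.96 − 2.1415 = -0.1815. [A⁻]/[HA] = 10^(-0.1815) = 0.658

[A⁻]/[HA] = 0.658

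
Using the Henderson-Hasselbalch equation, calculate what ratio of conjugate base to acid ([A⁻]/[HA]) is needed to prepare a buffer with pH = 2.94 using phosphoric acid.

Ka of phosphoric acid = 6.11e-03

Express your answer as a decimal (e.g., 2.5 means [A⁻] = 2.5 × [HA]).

pKa = -log(6.11e-03) = 2.2140. pH = pKa + log([A⁻]/[HA]), so log([A⁻]/[HA]) = pH − pKa = 2.94 − 2.2140 = 0.7260. [A⁻]/[HA] = 10^(0.7260) = 5.32

[A⁻]/[HA] = 5.32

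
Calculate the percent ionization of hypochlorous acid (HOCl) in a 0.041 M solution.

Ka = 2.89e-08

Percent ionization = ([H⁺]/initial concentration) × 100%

Using Ka equilibrium: x² + Ka×x - Ka×C = 0. Solving: [H⁺] = 3.4408e-05. Percent = (3.4408e-05/0.041) × 100

Percent ionization = 0.0839%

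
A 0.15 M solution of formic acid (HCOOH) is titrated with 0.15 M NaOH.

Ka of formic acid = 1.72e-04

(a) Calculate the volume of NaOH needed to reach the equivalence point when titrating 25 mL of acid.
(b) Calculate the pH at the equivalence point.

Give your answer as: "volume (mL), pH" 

moles acid = 0.15 × 25/1000 = 0.00375 mol; V_base = moles/0.15 × 1000 = 25.0 mL. At equivalence only the conjugate base is present: [A⁻] = 0.00375/0.050 = 7.5000e-02 M. Kb = Kw/Ka = 5.81e-11; [OH⁻] = √(Kb × [A⁻]) = 2.0882e-06; pOH = 5.68; pH = 14 - pOH = 8.32.

V = 25.0 mL, pH = 8.32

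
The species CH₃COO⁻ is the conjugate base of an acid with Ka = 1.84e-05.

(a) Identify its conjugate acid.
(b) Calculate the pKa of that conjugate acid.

(a) The conjugate acid is formed by adding one H⁺ to CH₃COO⁻, giving CH₃COOH. (b) pKa = -log(Ka) = -log(1.84e-05) = 4.74.

Conjugate acid: CH₃COOH; pK_a = 4.74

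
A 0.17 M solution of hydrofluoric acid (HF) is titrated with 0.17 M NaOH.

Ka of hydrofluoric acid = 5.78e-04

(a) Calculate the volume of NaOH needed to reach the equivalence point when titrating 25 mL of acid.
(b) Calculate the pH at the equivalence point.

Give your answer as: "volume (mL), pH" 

moles acid = 0.17 × 25/1000 = 0.00425 mol; V_base = moles/0.17 × 1000 = 25.0 mL. At equivalence only the conjugate base is present: [A⁻] = 0.00425/0.050 = 8.5000e-02 M. Kb = Kw/Ka = 1.73e-11; [OH⁻] = √(Kb × [A⁻]) = 1.2127e-06; pOH = 5.92; pH = 14 - pOH = 8.08.

V = 25.0 mL, pH = 8.08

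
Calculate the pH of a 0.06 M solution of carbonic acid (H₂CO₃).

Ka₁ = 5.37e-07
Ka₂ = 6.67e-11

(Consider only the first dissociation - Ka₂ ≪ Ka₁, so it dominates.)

First dissociation dominates. From Ka₁ = [H⁺][HA⁻]/[H₂A], x² + Ka₁·x − Ka₁·C = 0 with C = 0.06 M and Ka₁ = 5.37e-07. Solving: [H⁺] = (−Ka₁ + √(Ka₁² + 4·Ka₁·C)) / 2 = 1.7923e-04 M. pH = -log(1.7923e-04) = 3.75.

pH = 3.75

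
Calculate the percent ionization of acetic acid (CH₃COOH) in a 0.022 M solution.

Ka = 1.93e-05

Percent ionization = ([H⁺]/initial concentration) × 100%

Using Ka equilibrium: x² + Ka×x - Ka×C = 0. Solving: [H⁺] = 6.4203e-04. Percent = (6.4203e-04/0.022) × 100

Percent ionization = 2.92%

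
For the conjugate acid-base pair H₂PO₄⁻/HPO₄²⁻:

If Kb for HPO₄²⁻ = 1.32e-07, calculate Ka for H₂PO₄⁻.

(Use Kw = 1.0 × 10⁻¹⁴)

For a conjugate pair Ka × Kb = Kw, so Ka = Kw/Kb = 1.0 × 10⁻¹⁴ / 1.32e-07 = 7.58e-08.

K_a = 7.58e-08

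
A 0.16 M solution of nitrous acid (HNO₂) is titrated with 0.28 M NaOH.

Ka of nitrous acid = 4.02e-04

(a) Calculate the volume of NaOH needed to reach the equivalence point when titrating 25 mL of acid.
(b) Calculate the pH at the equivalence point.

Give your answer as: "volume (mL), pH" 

moles acid = 0.16 × 25/1000 = 0.004 mol; V_base = moles/0.28 × 1000 = 14.3 mL. At equivalence only the conjugate base is present: [A⁻] = 0.004/0.039 = 1.0182e-01 M. Kb = Kw/Ka = 2.49e-11; [OH⁻] = √(Kb × [A⁻]) = 1.5915e-06; pOH = 5.80; pH = 14 - pOH = 8.20.

V = 14.3 mL, pH = 8.20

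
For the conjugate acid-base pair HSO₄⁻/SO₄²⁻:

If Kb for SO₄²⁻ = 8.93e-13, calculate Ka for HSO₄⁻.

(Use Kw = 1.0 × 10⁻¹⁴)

For a conjugate pair Ka × Kb = Kw, so Ka = Kw/Kb = 1.0 × 10⁻¹⁴ / 8.93e-13 = 1.12e-02.

K_a = 1.12e-02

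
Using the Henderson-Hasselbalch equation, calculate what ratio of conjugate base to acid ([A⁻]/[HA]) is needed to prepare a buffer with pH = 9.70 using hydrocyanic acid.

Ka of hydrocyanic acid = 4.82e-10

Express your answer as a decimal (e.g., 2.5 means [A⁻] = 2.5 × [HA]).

pKa = -log(4.82e-10) = 9.3170. pH = pKa + log([A⁻]/[HA]), so log([A⁻]/[HA]) = pH − pKa = 9.70 − 9.3170 = 0.3830. [A⁻]/[HA] = 10^(0.3830) = 2.42

[A⁻]/[HA] = 2.42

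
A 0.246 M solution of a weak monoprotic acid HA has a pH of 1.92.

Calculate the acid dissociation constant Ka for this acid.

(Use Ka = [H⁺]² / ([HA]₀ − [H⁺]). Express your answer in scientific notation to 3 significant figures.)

[H⁺] = 10^(−pH) = 10^(−1.92) = 1.202e-02 M. For HA ⇌ H⁺ + A⁻, Ka = [H⁺][A⁻]/[HA] = [H⁺]² / ([HA]₀ − [H⁺]) = (1.202e-02)² / (0.246 − 1.202e-02) = 6.18e-04.

K_a = 6.18e-04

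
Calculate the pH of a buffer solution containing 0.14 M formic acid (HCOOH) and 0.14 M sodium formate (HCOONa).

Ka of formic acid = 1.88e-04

pKa = -log(1.88e-04) = 3.73. pH = pKa + log([A⁻]/[HA]) = 3.73 + log(0.14/0.14)

pH = 3.73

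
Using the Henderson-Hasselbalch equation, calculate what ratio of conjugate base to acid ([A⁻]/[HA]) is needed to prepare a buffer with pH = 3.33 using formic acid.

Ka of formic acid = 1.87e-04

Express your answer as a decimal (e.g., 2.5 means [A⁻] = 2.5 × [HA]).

pKa = -log(1.87e-04) = 3.7282. pH = pKa + log([A⁻]/[HA]), so log([A⁻]/[HA]) = pH − pKa = 3.33 − 3.7282 = -0.3982. [A⁻]/[HA] = 10^(-0.3982) = 0.400

[A⁻]/[HA] = 0.400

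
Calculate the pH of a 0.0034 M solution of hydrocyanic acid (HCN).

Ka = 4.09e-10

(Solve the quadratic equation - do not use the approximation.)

x² + Ka×x - Ka×C = 0. Using quadratic formula: [H⁺] = 1.1790e-06

pH = 5.93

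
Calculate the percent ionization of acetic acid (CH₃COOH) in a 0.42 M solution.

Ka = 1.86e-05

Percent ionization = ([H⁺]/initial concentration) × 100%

Using Ka equilibrium: x² + Ka×x - Ka×C = 0. Solving: [H⁺] = 2.7857e-03. Percent = (2.7857e-03/0.42) × 100

Percent ionization = 0.663%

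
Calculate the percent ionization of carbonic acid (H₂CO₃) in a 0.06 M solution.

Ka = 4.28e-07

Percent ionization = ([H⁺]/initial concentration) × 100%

Using Ka equilibrium: x² + Ka×x - Ka×C = 0. Solving: [H⁺] = 1.6004e-04. Percent = (1.6004e-04/0.06) × 100

Percent ionization = 0.267%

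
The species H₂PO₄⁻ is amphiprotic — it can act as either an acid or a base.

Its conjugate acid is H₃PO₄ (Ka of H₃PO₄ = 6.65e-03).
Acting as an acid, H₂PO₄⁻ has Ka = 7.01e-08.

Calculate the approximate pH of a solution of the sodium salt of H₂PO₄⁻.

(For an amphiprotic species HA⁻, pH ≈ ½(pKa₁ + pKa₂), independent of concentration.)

pKa₁ = -log(6.65e-03) = 2.18; pKa₂ = -log(7.01e-08) = 7.15. For an amphiprotic species, pH ≈ ½(pKa₁ + pKa₂) = ½(2.18 + 7.15) = 4.67.

pH = 4.67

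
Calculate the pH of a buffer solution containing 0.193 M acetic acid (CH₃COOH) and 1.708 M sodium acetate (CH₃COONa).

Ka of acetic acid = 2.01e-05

pKa = -log(2.01e-05) = 4.70. pH = pKa + log([A⁻]/[HA]) = 4.70 + log(1.708/0.193)

pH = 5.64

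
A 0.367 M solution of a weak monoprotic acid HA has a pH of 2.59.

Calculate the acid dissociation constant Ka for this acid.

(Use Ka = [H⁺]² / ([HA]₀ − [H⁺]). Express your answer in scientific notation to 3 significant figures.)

[H⁺] = 10^(−pH) = 10^(−2.59) = 2.570e-03 M. For HA ⇌ H⁺ + A⁻, Ka = [H⁺][A⁻]/[HA] = [H⁺]² / ([HA]₀ − [H⁺]) = (2.570e-03)² / (0.367 − 2.570e-03) = 1.81e-05.

K_a = 1.81e-05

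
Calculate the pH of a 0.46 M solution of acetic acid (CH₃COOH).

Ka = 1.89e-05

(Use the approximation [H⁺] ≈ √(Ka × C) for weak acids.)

[H⁺] = √(Ka × C) = √(1.89e-05 × 0.46) = 2.9486e-03. pH = -log(2.9486e-03)

pH = 2.53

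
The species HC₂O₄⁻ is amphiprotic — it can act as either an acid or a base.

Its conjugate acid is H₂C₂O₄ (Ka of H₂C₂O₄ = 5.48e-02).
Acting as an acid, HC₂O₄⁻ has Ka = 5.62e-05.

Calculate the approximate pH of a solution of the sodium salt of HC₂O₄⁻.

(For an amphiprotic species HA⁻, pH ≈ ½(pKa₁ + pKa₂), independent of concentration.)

pKa₁ = -log(5.48e-02) = 1.26; pKa₂ = -log(5.62e-05) = 4.25. For an amphiprotic species, pH ≈ ½(pKa₁ + pKa₂) = ½(1.26 + 4.25) = 2.76.

pH = 2.76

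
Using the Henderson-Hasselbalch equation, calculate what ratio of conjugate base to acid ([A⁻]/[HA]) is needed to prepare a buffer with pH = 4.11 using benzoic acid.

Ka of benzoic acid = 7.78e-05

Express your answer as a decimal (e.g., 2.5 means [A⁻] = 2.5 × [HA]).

pKa = -log(7.78e-05) = 4.1090. pH = pKa + log([A⁻]/[HA]), so log([A⁻]/[HA]) = pH − pKa = 4.11 − 4.1090 = 0.0010. [A⁻]/[HA] = 10^(0.0010) = 1.00

[A⁻]/[HA] = 1.00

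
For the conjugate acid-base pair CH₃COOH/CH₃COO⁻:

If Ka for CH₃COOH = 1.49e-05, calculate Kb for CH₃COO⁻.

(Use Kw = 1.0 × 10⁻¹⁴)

For a conjugate pair Ka × Kb = Kw, so Kb = Kw/Ka = 1.0 × 10⁻¹⁴ / 1.49e-05 = 6.71e-10.

K_b = 6.71e-10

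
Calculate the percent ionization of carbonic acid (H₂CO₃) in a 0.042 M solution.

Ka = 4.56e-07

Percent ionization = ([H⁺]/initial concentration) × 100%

Using Ka equilibrium: x² + Ka×x - Ka×C = 0. Solving: [H⁺] = 1.3816e-04. Percent = (1.3816e-04/0.042) × 100

Percent ionization = 0.329%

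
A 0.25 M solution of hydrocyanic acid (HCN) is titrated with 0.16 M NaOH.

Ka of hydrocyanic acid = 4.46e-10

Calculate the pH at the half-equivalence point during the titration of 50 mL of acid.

At half-equivalence [HA] = [A⁻], so Henderson-Hasselbalch gives pH = pKa = -log(4.46e-10) = 9.35.

pH = pKa = 9.35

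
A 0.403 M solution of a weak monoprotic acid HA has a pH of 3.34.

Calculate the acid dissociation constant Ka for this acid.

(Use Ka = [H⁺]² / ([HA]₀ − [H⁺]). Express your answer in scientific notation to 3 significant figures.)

[H⁺] = 10^(−pH) = 10^(−3.34) = 4.571e-04 M. For HA ⇌ H⁺ + A⁻, Ka = [H⁺][A⁻]/[HA] = [H⁺]² / ([HA]₀ − [H⁺]) = (4.571e-04)² / (0.403 − 4.571e-04) = 5.19e-07.

K_a = 5.19e-07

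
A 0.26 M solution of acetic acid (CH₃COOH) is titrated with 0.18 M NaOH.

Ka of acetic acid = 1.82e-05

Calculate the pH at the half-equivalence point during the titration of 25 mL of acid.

At half-equivalence [HA] = [A⁻], so Henderson-Hasselbalch gives pH = pKa = -log(1.82e-05) = 4.74.

pH = pKa = 4.74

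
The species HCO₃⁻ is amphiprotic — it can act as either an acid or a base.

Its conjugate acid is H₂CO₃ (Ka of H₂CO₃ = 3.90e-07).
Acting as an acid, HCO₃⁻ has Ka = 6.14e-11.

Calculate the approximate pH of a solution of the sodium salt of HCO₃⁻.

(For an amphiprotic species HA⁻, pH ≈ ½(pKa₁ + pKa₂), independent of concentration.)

pKa₁ = -log(3.90e-07) = 6.41; pKa₂ = -log(6.14e-11) = 10.21. For an amphiprotic species, pH ≈ ½(pKa₁ + pKa₂) = ½(6.41 + 10.21) = 8.31.

pH = 8.31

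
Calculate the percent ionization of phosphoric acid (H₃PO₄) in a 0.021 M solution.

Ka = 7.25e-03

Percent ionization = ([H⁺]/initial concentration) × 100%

Using Ka equilibrium: x² + Ka×x - Ka×C = 0. Solving: [H⁺] = 9.2354e-03. Percent = (9.2354e-03/0.021) × 100

Percent ionization = 44%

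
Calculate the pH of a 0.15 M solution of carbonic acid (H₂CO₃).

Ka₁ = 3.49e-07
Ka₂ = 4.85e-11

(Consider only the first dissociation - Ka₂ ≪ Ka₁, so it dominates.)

First dissociation dominates. From Ka₁ = [H⁺][HA⁻]/[H₂A], x² + Ka₁·x − Ka₁·C = 0 with C = 0.15 M and Ka₁ = 3.49e-07. Solving: [H⁺] = (−Ka₁ + √(Ka₁² + 4·Ka₁·C)) / 2 = 2.2863e-04 M. pH = -log(2.2863e-04) = 3.64.

pH = 3.64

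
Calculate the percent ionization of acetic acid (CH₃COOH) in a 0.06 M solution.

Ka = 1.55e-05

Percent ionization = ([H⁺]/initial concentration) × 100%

Using Ka equilibrium: x² + Ka×x - Ka×C = 0. Solving: [H⁺] = 9.5665e-04. Percent = (9.5665e-04/0.06) × 100

Percent ionization = 1.59%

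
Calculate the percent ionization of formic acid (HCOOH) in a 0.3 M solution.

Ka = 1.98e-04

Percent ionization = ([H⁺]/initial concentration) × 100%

Using Ka equilibrium: x² + Ka×x - Ka×C = 0. Solving: [H⁺] = 7.6088e-03. Percent = (7.6088e-03/0.3) × 100

Percent ionization = 2.54%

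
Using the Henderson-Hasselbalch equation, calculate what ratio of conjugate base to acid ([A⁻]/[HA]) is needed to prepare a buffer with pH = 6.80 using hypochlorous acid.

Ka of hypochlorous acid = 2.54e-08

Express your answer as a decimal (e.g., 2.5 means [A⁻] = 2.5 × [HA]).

pKa = -log(2.54e-08) = 7.5952. pH = pKa + log([A⁻]/[HA]), so log([A⁻]/[HA]) = pH − pKa = 6.80 − 7.5952 = -0.7952. [A⁻]/[HA] = 10^(-0.7952) = 0.160

[A⁻]/[HA] = 0.160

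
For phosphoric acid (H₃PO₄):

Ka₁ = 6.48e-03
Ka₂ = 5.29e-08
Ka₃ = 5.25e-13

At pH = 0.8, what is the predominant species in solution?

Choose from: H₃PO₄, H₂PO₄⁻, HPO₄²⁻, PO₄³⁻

pKa₁ = 2.19, pKa₂ = 7.28, pKa₃ = 12.28. For a polyprotic acid the predominant species crosses at each pKa: below pKa_n the protonated form dominates, above it the deprotonated form does. At pH = 0.8, the predominant species is H₃PO₄.

H₃PO₄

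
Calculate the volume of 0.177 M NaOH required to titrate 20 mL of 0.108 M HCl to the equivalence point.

At equivalence: moles acid = moles base. moles HCl = 0.108 × 20/1000 = 0.00216 mol. V_base = moles / 0.177 × 1000 = 12.2 mL.

V_{base} = 12.2 mL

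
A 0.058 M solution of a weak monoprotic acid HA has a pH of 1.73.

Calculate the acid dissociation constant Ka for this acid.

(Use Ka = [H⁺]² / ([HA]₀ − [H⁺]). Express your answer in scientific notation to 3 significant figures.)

[H⁺] = 10^(−pH) = 10^(−1.73) = 1.862e-02 M. For HA ⇌ H⁺ + A⁻, Ka = [H⁺][A⁻]/[HA] = [H⁺]² / ([HA]₀ − [H⁺]) = (1.862e-02)² / (0.058 − 1.862e-02) = 8.81e-03.

K_a = 8.81e-03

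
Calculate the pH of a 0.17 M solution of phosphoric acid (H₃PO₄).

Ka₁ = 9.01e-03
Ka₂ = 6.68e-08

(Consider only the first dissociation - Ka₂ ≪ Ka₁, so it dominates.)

First dissociation dominates. From Ka₁ = [H⁺][HA⁻]/[H₂A], x² + Ka₁·x − Ka₁·C = 0 with C = 0.17 M and Ka₁ = 9.01e-03. Solving: [H⁺] = (−Ka₁ + √(Ka₁² + 4·Ka₁·C)) / 2 = 3.4890e-02 M. pH = -log(3.4890e-02) = 1.46.

pH = 1.46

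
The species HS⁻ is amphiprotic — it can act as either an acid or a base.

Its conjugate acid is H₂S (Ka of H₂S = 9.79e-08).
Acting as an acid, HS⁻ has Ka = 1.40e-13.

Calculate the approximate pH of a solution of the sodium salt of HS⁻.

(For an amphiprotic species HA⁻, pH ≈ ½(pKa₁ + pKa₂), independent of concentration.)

pKa₁ = -log(9.79e-08) = 7.01; pKa₂ = -log(1.40e-13) = 12.85. For an amphiprotic species, pH ≈ ½(pKa₁ + pKa₂) = ½(7.01 + 12.85) = 9.93.

pH = 9.93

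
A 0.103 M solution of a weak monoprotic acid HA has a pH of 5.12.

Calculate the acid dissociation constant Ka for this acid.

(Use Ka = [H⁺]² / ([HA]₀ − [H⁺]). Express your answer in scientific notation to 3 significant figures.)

[H⁺] = 10^(−pH) = 10^(−5.12) = 7.586e-06 M. For HA ⇌ H⁺ + A⁻, Ka = [H⁺][A⁻]/[HA] = [H⁺]² / ([HA]₀ − [H⁺]) = (7.586e-06)² / (0.103 − 7.586e-06) = 5.59e-10.

K_a = 5.59e-10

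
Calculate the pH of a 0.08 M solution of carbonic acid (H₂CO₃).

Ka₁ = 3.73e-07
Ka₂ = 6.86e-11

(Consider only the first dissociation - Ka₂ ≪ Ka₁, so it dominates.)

First dissociation dominates. From Ka₁ = [H⁺][HA⁻]/[H₂A], x² + Ka₁·x − Ka₁·C = 0 with C = 0.08 M and Ka₁ = 3.73e-07. Solving: [H⁺] = (−Ka₁ + √(Ka₁² + 4·Ka₁·C)) / 2 = 1.7256e-04 M. pH = -log(1.7256e-04) = 3.76.

pH = 3.76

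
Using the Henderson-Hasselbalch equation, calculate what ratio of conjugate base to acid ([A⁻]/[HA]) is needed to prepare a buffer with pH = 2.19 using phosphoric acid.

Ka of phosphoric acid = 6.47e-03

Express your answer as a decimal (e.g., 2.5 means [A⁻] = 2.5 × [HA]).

pKa = -log(6.47e-03) = 2.1891. pH = pKa + log([A⁻]/[HA]), so log([A⁻]/[HA]) = pH − pKa = 2.19 − 2.1891 = 0.0009. [A⁻]/[HA] = 10^(0.0009) = 1.00

[A⁻]/[HA] = 1.00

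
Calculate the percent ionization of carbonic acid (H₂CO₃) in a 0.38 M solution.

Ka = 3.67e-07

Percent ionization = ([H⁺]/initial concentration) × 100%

Using Ka equilibrium: x² + Ka×x - Ka×C = 0. Solving: [H⁺] = 3.7326e-04. Percent = (3.7326e-04/0.38) × 100

Percent ionization = 0.0982%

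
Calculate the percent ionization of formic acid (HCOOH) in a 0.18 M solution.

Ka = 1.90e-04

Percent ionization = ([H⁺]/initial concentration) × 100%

Using Ka equilibrium: x² + Ka×x - Ka×C = 0. Solving: [H⁺] = 5.7538e-03. Percent = (5.7538e-03/0.18) × 100

Percent ionization = 3.2%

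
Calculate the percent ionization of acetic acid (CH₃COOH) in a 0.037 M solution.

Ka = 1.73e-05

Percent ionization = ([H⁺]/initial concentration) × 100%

Using Ka equilibrium: x² + Ka×x - Ka×C = 0. Solving: [H⁺] = 7.9146e-04. Percent = (7.9146e-04/0.037) × 100

Percent ionization = 2.14%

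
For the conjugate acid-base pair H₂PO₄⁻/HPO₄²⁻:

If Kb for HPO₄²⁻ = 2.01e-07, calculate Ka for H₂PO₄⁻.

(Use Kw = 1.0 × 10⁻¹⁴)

For a conjugate pair Ka × Kb = Kw, so Ka = Kw/Kb = 1.0 × 10⁻¹⁴ / 2.01e-07 = 4.98e-08.

K_a = 4.98e-08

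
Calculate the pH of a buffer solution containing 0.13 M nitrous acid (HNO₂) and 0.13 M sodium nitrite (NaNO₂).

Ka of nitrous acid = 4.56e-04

pKa = -log(4.56e-04) = 3.34. pH = pKa + log([A⁻]/[HA]) = 3.34 + log(0.13/0.13)

pH = 3.34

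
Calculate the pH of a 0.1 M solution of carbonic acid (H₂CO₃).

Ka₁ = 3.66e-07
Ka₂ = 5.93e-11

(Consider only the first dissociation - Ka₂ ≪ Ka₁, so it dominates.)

First dissociation dominates. From Ka₁ = [H⁺][HA⁻]/[H₂A], x² + Ka₁·x − Ka₁·C = 0 with C = 0.1 M and Ka₁ = 3.66e-07. Solving: [H⁺] = (−Ka₁ + √(Ka₁² + 4·Ka₁·C)) / 2 = 1.9113e-04 M. pH = -log(1.9113e-04) = 3.72.

pH = 3.72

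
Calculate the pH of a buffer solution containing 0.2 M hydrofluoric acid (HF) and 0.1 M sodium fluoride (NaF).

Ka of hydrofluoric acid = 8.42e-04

pKa = -log(8.42e-04) = 3.07. pH = pKa + log([A⁻]/[HA]) = 3.07 + log(0.1/0.2)

pH = 2.77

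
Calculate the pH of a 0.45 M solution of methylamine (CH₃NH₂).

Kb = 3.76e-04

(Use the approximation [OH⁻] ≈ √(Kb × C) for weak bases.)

[OH⁻] = √(Kb × C) = √(3.76e-04 × 0.45) = 1.3008e-02. pOH = 1.89, pH = 14 - pOH

pH = 12.11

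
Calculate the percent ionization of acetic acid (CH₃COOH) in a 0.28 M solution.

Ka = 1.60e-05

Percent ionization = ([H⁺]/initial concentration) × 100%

Using Ka equilibrium: x² + Ka×x - Ka×C = 0. Solving: [H⁺] = 2.1086e-03. Percent = (2.1086e-03/0.28) × 100

Percent ionization = 0.753%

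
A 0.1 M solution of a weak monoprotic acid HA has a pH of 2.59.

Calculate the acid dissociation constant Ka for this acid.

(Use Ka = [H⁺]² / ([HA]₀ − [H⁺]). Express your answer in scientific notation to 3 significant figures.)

[H⁺] = 10^(−pH) = 10^(−2.59) = 2.570e-03 M. For HA ⇌ H⁺ + A⁻, Ka = [H⁺][A⁻]/[HA] = [H⁺]² / ([HA]₀ − [H⁺]) = (2.570e-03)² / (0.1 − 2.570e-03) = 6.78e-05.

K_a = 6.78e-05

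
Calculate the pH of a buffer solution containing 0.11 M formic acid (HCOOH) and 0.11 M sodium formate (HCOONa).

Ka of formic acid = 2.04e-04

pKa = -log(2.04e-04) = 3.69. pH = pKa + log([A⁻]/[HA]) = 3.69 + log(0.11/0.11)

pH = 3.69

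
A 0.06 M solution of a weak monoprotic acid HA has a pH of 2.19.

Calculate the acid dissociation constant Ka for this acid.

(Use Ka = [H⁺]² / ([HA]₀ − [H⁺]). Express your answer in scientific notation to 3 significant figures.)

[H⁺] = 10^(−pH) = 10^(−2.19) = 6.457e-03 M. For HA ⇌ H⁺ + A⁻, Ka = [H⁺][A⁻]/[HA] = [H⁺]² / ([HA]₀ − [H⁺]) = (6.457e-03)² / (0.06 − 6.457e-03) = 7.79e-04.

K_a = 7.79e-04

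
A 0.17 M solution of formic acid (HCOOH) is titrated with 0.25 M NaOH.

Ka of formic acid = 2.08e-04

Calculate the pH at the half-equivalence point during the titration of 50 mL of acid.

At half-equivalence [HA] = [A⁻], so Henderson-Hasselbalch gives pH = pKa = -log(2.08e-04) = 3.68.

pH = pKa = 3.68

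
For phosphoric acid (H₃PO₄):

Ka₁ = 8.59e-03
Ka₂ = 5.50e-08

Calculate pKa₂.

pKa₂ = -log(Ka₂) = -log(5.50e-08) = 7.26.

pK_{a2} = 7.26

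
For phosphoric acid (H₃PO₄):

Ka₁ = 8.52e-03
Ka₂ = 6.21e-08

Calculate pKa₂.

pKa₂ = -log(Ka₂) = -log(6.21e-08) = 7.21.

pK_{a2} = 7.21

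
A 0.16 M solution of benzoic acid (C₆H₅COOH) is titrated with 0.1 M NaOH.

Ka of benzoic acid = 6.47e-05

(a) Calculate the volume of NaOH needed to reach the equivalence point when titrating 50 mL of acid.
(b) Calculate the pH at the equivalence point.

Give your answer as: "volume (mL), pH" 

moles acid = 0.16 × 50/1000 = 0.008 mol; V_base = moles/0.1 × 1000 = 80.0 mL. At equivalence only the conjugate base is present: [A⁻] = 0.008/0.130 = 6.1538e-02 M. Kb = Kw/Ka = 1.55e-10; [OH⁻] = √(Kb × [A⁻]) = 3.0840e-06; pOH = 5.51; pH = 14 - pOH = 8.49.

V = 80.0 mL, pH = 8.49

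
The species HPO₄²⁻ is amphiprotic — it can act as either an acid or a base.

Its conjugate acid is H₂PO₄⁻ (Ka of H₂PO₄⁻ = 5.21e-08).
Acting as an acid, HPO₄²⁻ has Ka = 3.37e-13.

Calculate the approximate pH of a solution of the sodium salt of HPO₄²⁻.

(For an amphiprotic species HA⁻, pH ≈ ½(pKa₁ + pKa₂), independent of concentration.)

pKa₁ = -log(5.21e-08) = 7.28; pKa₂ = -log(3.37e-13) = 12.47. For an amphiprotic species, pH ≈ ½(pKa₁ + pKa₂) = ½(7.28 + 12.47) = 9.88.

pH = 9.88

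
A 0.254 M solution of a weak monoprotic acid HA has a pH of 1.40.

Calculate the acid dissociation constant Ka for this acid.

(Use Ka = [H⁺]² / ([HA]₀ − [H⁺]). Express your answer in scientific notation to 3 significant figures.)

[H⁺] = 10^(−pH) = 10^(−1.40) = 3.981e-02 M. For HA ⇌ H⁺ + A⁻, Ka = [H⁺][A⁻]/[HA] = [H⁺]² / ([HA]₀ − [H⁺]) = (3.981e-02)² / (0.254 − 3.981e-02) = 7.40e-03.

K_a = 7.40e-03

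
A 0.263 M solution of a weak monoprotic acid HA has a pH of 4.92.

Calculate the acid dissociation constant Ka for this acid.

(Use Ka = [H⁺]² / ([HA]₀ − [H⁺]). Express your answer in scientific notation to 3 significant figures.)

[H⁺] = 10^(−pH) = 10^(−4.92) = 1.202e-05 M. For HA ⇌ H⁺ + A⁻, Ka = [H⁺][A⁻]/[HA] = [H⁺]² / ([HA]₀ − [H⁺]) = (1.202e-05)² / (0.263 − 1.202e-05) = 5.50e-10.

K_a = 5.50e-10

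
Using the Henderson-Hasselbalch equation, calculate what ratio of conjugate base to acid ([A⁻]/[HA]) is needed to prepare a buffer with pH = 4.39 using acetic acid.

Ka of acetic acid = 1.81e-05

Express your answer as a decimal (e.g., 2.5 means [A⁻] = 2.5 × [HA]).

pKa = -log(1.81e-05) = 4.7423. pH = pKa + log([A⁻]/[HA]), so log([A⁻]/[HA]) = pH − pKa = 4.39 − 4.7423 = -0.3523. [A⁻]/[HA] = 10^(-0.3523) = 0.444

[A⁻]/[HA] = 0.444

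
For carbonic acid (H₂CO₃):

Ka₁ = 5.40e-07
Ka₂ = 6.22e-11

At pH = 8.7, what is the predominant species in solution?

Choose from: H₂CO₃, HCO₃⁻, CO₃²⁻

pKa₁ = 6.27, pKa₂ = 10.21. For a polyprotic acid the predominant species crosses at each pKa: below pKa_n the protonated form dominates, above it the deprotonated form does. At pH = 8.7, the predominant species is HCO₃⁻.

HCO₃⁻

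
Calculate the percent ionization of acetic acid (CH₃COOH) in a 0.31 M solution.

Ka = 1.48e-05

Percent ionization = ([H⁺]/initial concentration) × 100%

Using Ka equilibrium: x² + Ka×x - Ka×C = 0. Solving: [H⁺] = 2.1346e-03. Percent = (2.1346e-03/0.31) × 100

Percent ionization = 0.689%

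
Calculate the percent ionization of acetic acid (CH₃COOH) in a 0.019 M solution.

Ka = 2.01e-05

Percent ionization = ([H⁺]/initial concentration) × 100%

Using Ka equilibrium: x² + Ka×x - Ka×C = 0. Solving: [H⁺] = 6.0801e-04. Percent = (6.0801e-04/0.019) × 100

Percent ionization = 3.2%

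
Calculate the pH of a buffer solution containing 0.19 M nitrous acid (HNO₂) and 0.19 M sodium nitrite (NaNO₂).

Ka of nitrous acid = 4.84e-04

pKa = -log(4.84e-04) = 3.32. pH = pKa + log([A⁻]/[HA]) = 3.32 + log(0.19/0.19)

pH = 3.32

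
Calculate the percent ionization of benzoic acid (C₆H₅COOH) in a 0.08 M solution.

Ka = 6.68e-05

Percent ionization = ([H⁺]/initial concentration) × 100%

Using Ka equilibrium: x² + Ka×x - Ka×C = 0. Solving: [H⁺] = 2.2786e-03. Percent = (2.2786e-03/0.08) × 100

Percent ionization = 2.85%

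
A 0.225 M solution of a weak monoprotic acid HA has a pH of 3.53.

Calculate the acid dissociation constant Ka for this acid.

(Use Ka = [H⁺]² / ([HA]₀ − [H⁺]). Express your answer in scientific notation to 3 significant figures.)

[H⁺] = 10^(−pH) = 10^(−3.53) = 2.951e-04 M. For HA ⇌ H⁺ + A⁻, Ka = [H⁺][A⁻]/[HA] = [H⁺]² / ([HA]₀ − [H⁺]) = (2.951e-04)² / (0.225 − 2.951e-04) = 3.88e-07.

K_a = 3.88e-07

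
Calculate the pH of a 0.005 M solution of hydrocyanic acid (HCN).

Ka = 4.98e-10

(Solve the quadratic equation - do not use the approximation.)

x² + Ka×x - Ka×C = 0. Using quadratic formula: [H⁺] = 1.5777e-06

pH = 5.80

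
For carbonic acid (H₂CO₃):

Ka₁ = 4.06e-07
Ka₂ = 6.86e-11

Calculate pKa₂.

pKa₂ = -log(Ka₂) = -log(6.86e-11) = 10.16.

pK_{a2} = 10.16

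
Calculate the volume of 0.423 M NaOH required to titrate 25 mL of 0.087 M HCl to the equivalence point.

At equivalence: moles acid = moles base. moles HCl = 0.087 × 25/1000 = 0.002175 mol. V_base = moles / 0.423 × 1000 = 5.1 mL.

V_{base} = 5.1 mL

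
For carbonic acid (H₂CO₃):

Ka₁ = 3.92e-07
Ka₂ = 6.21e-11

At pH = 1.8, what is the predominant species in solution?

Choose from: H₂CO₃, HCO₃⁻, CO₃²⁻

pKa₁ = 6.41, pKa₂ = 10.21. For a polyprotic acid the predominant species crosses at each pKa: below pKa_n the protonated form dominates, above it the deprotonated form does. At pH = 1.8, the predominant species is H₂CO₃.

H₂CO₃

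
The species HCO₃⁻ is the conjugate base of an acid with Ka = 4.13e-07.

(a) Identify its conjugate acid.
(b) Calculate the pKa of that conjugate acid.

(a) The conjugate acid is formed by adding one H⁺ to HCO₃⁻, giving H₂CO₃. (b) pKa = -log(Ka) = -log(4.13e-07) = 6.38.

Conjugate acid: H₂CO₃; pK_a = 6.38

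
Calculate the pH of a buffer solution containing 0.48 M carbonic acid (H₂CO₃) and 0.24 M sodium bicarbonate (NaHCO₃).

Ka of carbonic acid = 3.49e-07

pKa = -log(3.49e-07) = 6.46. pH = pKa + log([A⁻]/[HA]) = 6.46 + log(0.24/0.48)

pH = 6.16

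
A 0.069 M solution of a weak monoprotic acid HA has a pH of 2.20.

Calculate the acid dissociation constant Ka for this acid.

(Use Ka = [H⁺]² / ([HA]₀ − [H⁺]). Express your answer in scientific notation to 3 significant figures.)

[H⁺] = 10^(−pH) = 10^(−2.20) = 6.310e-03 M. For HA ⇌ H⁺ + A⁻, Ka = [H⁺][A⁻]/[HA] = [H⁺]² / ([HA]₀ − [H⁺]) = (6.310e-03)² / (0.069 − 6.310e-03) = 6.35e-04.

K_a = 6.35e-04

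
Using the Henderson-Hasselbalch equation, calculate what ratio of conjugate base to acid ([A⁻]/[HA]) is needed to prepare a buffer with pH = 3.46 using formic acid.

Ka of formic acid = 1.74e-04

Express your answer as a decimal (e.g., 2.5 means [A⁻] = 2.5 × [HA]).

pKa = -log(1.74e-04) = 3.7595. pH = pKa + log([A⁻]/[HA]), so log([A⁻]/[HA]) = pH − pKa = 3.46 − 3.7595 = -0.2995. [A⁻]/[HA] = 10^(-0.2995) = 0.502

[A⁻]/[HA] = 0.502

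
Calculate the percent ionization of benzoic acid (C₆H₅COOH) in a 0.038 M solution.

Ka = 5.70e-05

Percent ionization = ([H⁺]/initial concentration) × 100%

Using Ka equilibrium: x² + Ka×x - Ka×C = 0. Solving: [H⁺] = 1.4435e-03. Percent = (1.4435e-03/0.038) × 100

Percent ionization = 3.8%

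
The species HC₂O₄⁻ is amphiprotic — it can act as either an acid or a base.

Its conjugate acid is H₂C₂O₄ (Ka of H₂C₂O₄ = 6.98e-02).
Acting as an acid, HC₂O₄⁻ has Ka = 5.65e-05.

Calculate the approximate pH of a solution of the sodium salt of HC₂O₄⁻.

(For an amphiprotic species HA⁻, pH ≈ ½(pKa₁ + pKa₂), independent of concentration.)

pKa₁ = -log(6.98e-02) = 1.16; pKa₂ = -log(5.65e-05) = 4.25. For an amphiprotic species, pH ≈ ½(pKa₁ + pKa₂) = ½(1.16 + 4.25) = 2.70.

pH = 2.70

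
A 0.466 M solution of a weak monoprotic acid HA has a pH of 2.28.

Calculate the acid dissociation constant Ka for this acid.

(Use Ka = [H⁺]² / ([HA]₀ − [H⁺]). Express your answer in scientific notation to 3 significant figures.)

[H⁺] = 10^(−pH) = 10^(−2.28) = 5.248e-03 M. For HA ⇌ H⁺ + A⁻, Ka = [H⁺][A⁻]/[HA] = [H⁺]² / ([HA]₀ − [H⁺]) = (5.248e-03)² / (0.466 − 5.248e-03) = 5.98e-05.

K_a = 5.98e-05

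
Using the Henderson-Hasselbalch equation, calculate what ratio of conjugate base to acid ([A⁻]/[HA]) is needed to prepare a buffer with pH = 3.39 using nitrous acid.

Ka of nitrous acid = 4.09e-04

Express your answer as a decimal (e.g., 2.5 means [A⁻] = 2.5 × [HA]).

pKa = -log(4.09e-04) = 3.3883. pH = pKa + log([A⁻]/[HA]), so log([A⁻]/[HA]) = pH − pKa = 3.39 − 3.3883 = 0.0017. [A⁻]/[HA] = 10^(0.0017) = 1.00

[A⁻]/[HA] = 1.00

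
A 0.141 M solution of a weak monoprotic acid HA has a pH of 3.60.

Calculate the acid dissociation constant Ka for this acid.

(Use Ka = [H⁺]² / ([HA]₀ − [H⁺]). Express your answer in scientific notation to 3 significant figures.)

[H⁺] = 10^(−pH) = 10^(−3.60) = 2.512e-04 M. For HA ⇌ H⁺ + A⁻, Ka = [H⁺][A⁻]/[HA] = [H⁺]² / ([HA]₀ − [H⁺]) = (2.512e-04)² / (0.141 − 2.512e-04) = 4.48e-07.

K_a = 4.48e-07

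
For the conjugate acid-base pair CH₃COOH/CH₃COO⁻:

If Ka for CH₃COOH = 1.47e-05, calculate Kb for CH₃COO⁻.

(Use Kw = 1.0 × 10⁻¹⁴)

For a conjugate pair Ka × Kb = Kw, so Kb = Kw/Ka = 1.0 × 10⁻¹⁴ / 1.47e-05 = 6.80e-10.

K_b = 6.80e-10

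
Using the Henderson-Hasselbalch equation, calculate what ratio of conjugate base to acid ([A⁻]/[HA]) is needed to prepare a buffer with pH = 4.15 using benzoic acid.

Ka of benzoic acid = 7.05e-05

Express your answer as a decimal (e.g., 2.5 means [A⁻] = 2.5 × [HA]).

pKa = -log(7.05e-05) = 4.1518. pH = pKa + log([A⁻]/[HA]), so log([A⁻]/[HA]) = pH − pKa = 4.15 − 4.1518 = -0.0018. [A⁻]/[HA] = 10^(-0.0018) = 0.996

[A⁻]/[HA] = 0.996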